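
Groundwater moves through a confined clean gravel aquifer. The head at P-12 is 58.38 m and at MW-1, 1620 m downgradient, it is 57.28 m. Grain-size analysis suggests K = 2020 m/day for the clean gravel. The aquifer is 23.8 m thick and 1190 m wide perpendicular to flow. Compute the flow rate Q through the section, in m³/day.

38800

Cross-sectional area A = 1190 × 23.8 = 28322 m².
Hydraulic gradient i = (58.38 − 57.28) / 1620 = 1.1 / 1620 = 0.0006790.
Darcy's law: Q = K · A · i = 2020 × 28322 × 0.0006790 = 38847 m³/day.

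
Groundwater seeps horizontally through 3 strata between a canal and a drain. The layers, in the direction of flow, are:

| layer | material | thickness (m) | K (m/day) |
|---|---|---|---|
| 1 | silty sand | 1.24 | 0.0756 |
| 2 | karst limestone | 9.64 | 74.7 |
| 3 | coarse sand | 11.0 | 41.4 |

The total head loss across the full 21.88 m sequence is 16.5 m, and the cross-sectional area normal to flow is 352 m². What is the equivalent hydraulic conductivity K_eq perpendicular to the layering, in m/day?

1.30

Flow is perpendicular to layering, so the layers act in series and the equivalent K is the thickness-weighted harmonic mean.
Total thickness L = 1.24 + 9.64 + 11.0 = 21.88 m.
Σ(b_i/K_i) = 1.24/0.0756 + 9.64/74.7 + 11.0/41.4 = 16.80 d.
K_eq = L / Σ(b_i/K_i) = 21.88 / 16.80 = 1.303 m/day.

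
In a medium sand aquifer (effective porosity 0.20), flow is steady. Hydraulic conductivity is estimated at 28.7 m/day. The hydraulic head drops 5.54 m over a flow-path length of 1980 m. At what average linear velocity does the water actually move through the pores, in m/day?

Hydraulic gradient i = Δh / L = 5.54 / 1980 = 0.002798.
Darcy flux q = K · i = 28.70 × 0.002798 = 0.08030 m/day.
Seepage velocity v = q / n_e = 0.08030 / 0.20 = 0.4015 m/day.

0.402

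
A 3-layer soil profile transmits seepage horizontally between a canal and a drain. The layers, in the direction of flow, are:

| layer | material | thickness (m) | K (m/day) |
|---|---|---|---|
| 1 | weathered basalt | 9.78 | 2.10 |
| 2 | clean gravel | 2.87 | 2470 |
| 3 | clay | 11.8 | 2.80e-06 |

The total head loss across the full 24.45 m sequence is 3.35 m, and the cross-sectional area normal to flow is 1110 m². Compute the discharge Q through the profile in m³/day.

Flow is perpendicular to layering, so the layers act in series and the equivalent K is the thickness-weighted harmonic mean.
Total thickness L = 9.78 + 2.87 + 11.8 = 24.45 m.
Σ(b_i/K_i) = 9.78/2.10 + 2.87/2470 + 11.8/2.80e-06 = 4.214e+06 d.
K_eq = L / Σ(b_i/K_i) = 24.45 / 4.214e+06 = 5.802e-06 m/day.
Q = K_eq · A · (Δh/L) = 5.802e-06 × 1110 × (3.35/24.45) = 0.0008824 m³/day.

0.000882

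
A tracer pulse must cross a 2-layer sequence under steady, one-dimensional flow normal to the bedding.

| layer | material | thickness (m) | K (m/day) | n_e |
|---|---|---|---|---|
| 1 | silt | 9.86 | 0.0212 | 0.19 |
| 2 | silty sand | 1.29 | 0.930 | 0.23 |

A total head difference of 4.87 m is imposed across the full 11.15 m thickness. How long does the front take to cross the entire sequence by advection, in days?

208

With flow normal to the layers, continuity requires the same specific discharge q through every layer.
Σ(b_i/K_i) = 9.86/0.0212 + 1.29/0.930 = 466.5 d.
q = Δh / Σ(b_i/K_i) = 4.87 / 466.5 = 0.01044 m/day.
In each layer the seepage velocity is v_i = q/n_i, so the layer transit time is t_i = b_i·n_i / q:
  layer 1 (silt): t_1 = 9.86 × 0.19 / 0.01044 = 179.4 d
  layer 2 (silty sand): t_2 = 1.29 × 0.23 / 0.01044 = 28.42 d
Total t = Σ t_i = 207.9 days.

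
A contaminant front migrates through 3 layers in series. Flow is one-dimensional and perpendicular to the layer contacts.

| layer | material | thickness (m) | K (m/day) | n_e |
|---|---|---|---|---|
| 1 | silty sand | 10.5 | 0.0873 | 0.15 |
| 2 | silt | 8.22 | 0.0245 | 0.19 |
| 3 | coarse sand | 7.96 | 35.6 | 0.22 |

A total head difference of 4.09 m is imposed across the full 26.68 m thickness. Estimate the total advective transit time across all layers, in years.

1.49

With flow normal to the layers, continuity requires the same specific discharge q through every layer.
Σ(b_i/K_i) = 10.5/0.0873 + 8.22/0.0245 + 7.96/35.6 = 456.0 d.
q = Δh / Σ(b_i/K_i) = 4.09 / 456.0 = 0.008969 m/day.
In each layer the seepage velocity is v_i = q/n_i, so the layer transit time is t_i = b_i·n_i / q:
  layer 1 (silty sand): t_1 = 10.5 × 0.15 / 0.008969 = 175.6 d
  layer 2 (silt): t_2 = 8.22 × 0.19 / 0.008969 = 174.1 d
  layer 3 (coarse sand): t_3 = 7.96 × 0.22 / 0.008969 = 195.2 d
Total t = Σ t_i = 545.0 days = 1.492 years.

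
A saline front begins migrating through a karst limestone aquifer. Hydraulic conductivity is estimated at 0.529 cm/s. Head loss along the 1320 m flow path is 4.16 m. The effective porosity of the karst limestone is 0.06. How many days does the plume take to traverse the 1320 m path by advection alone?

Convert K: 0.529 cm/s × 864 = 457.1 m/day.
Hydraulic gradient i = Δh / L = 4.16 / 1320 = 0.003152.
Darcy flux q = K · i = 457.1 × 0.003152 = 1.440 m/day.
Seepage velocity v = q / n_e = 1.440 / 0.06 = 24.01 m/day.
Travel time t = L / v = 1320 / 24.01 = 54.98 days.

55.0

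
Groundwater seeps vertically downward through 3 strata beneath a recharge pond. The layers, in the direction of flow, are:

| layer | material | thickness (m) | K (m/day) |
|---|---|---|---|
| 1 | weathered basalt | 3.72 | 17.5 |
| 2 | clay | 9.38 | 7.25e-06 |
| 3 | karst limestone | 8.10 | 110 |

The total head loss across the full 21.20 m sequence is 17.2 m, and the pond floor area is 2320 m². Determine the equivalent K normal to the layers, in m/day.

1.64e-05

Flow is perpendicular to layering, so the layers act in series and the equivalent K is the thickness-weighted harmonic mean.
Total thickness L = 3.72 + 9.38 + 8.10 = 21.20 m.
Σ(b_i/K_i) = 3.72/17.5 + 9.38/7.25e-06 + 8.10/110 = 1.294e+06 d.
K_eq = L / Σ(b_i/K_i) = 21.20 / 1.294e+06 = 1.639e-05 m/day.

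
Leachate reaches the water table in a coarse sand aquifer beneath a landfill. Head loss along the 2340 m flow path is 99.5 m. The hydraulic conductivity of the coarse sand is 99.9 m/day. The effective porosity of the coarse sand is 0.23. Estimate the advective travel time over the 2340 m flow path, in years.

Hydraulic gradient i = Δh / L = 99.5 / 2340 = 0.04252.
Darcy flux q = K · i = 99.90 × 0.04252 = 4.248 m/day.
Seepage velocity v = q / n_e = 4.248 / 0.23 = 18.47 m/day.
Travel time t = L / v = 2340 / 18.47 = 126.7 days = 0.3469 years.

0.347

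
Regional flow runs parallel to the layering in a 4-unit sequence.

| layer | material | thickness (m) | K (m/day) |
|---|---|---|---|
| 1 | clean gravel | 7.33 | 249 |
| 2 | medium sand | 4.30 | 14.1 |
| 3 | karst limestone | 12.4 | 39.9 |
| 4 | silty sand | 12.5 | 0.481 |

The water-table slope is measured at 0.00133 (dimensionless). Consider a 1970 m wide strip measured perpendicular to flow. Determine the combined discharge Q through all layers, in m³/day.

6250

Flow is parallel to layering, so each bed carries its own Darcy discharge and the transmissivities add.
Σ(K_i·b_i) = 249×7.33 + 14.1×4.30 + 39.9×12.4 + 0.481×12.5 = 2387 m²/day.
Hydraulic gradient i = 0.00133.
Q = Σ(K_i·b_i) · W · i = 2387 × 1970 × 0.001330 = 6253 m³/day.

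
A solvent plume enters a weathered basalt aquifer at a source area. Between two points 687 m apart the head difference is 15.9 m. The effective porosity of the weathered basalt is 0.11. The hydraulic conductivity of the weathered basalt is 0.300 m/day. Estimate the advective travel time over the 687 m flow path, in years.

Hydraulic gradient i = Δh / L = 15.9 / 687 = 0.02314.
Darcy flux q = K · i = 0.3000 × 0.02314 = 0.006943 m/day.
Seepage velocity v = q / n_e = 0.006943 / 0.11 = 0.06312 m/day.
Travel time t = L / v = 687 / 0.06312 = 10884 days = 29.80 years.

29.8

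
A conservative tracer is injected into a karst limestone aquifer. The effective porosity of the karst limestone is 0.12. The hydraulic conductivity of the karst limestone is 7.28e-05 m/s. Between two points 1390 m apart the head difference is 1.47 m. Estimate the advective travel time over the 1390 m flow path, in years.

68.7

Convert K: 7.28e-05 m/s × 86400 = 6.290 m/day.
Hydraulic gradient i = Δh / L = 1.47 / 1390 = 0.001058.
Darcy flux q = K · i = 6.290 × 0.001058 = 0.006652 m/day.
Seepage velocity v = q / n_e = 0.006652 / 0.12 = 0.05543 m/day.
Travel time t = L / v = 1390 / 0.05543 = 25075 days = 68.65 years.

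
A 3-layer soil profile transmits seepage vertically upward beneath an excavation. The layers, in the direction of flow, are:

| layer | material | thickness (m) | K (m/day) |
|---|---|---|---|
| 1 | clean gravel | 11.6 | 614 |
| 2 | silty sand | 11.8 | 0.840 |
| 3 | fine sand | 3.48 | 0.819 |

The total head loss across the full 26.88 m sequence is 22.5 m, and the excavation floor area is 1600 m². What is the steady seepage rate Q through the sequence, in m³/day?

1970

Flow is perpendicular to layering, so the layers act in series and the equivalent K is the thickness-weighted harmonic mean.
Total thickness L = 11.6 + 11.8 + 3.48 = 26.88 m.
Σ(b_i/K_i) = 11.6/614 + 11.8/0.840 + 3.48/0.819 = 18.32 d.
K_eq = L / Σ(b_i/K_i) = 26.88 / 18.32 = 1.468 m/day.
Q = K_eq · A · (Δh/L) = 1.468 × 1600 × (22.5/26.88) = 1966 m³/day.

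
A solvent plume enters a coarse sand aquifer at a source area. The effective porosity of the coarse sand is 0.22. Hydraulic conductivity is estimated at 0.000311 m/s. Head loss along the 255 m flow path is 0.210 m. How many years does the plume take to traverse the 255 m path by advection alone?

Convert K: 0.000311 m/s × 86400 = 26.87 m/day.
Hydraulic gradient i = Δh / L = 0.210 / 255 = 0.0008235.
Darcy flux q = K · i = 26.87 × 0.0008235 = 0.02213 m/day.
Seepage velocity v = q / n_e = 0.02213 / 0.22 = 0.1006 m/day.
Travel time t = L / v = 255 / 0.1006 = 2535 days = 6.941 years.

6.94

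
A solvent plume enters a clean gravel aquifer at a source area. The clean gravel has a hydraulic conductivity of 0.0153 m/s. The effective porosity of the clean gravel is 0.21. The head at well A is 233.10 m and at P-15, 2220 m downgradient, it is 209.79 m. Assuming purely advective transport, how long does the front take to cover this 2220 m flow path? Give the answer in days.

Convert K: 0.0153 m/s × 86400 = 1322 m/day.
Hydraulic gradient i = (233.10 − 209.79) / 2220 = 23.31 / 2220 = 0.01050.
Darcy flux q = K · i = 1322 × 0.01050 = 13.88 m/day.
Seepage velocity v = q / n_e = 13.88 / 0.21 = 66.10 m/day.
Travel time t = L / v = 2220 / 66.10 = 33.59 days.

33.6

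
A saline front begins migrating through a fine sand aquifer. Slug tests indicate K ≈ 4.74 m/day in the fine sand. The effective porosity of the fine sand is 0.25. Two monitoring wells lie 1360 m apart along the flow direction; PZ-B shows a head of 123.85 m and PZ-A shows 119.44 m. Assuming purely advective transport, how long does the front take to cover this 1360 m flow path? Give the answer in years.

Hydraulic gradient i = (123.85 − 119.44) / 1360 = 4.41 / 1360 = 0.003243.
Darcy flux q = K · i = 4.740 × 0.003243 = 0.01537 m/day.
Seepage velocity v = q / n_e = 0.01537 / 0.25 = 0.06148 m/day.
Travel time t = L / v = 1360 / 0.06148 = 22121 days = 60.56 years.

60.6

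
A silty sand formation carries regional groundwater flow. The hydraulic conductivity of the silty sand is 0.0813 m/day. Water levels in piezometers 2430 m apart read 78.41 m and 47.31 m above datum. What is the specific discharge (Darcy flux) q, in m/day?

0.00104

Hydraulic gradient i = (78.41 − 47.31) / 2430 = 31.1 / 2430 = 0.01280.
Specific discharge q = K · i = 0.08130 × 0.01280 = 0.001041 m/day.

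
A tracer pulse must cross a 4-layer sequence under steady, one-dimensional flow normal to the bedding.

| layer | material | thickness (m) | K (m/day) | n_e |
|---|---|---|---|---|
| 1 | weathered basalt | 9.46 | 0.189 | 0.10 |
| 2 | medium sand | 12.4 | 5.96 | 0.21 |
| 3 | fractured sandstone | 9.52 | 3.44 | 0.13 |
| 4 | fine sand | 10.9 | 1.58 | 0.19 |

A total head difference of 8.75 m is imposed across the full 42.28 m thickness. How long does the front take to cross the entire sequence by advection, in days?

48.4

With flow normal to the layers, continuity requires the same specific discharge q through every layer.
Σ(b_i/K_i) = 9.46/0.189 + 12.4/5.96 + 9.52/3.44 + 10.9/1.58 = 61.80 d.
q = Δh / Σ(b_i/K_i) = 8.75 / 61.80 = 0.1416 m/day.
In each layer the seepage velocity is v_i = q/n_i, so the layer transit time is t_i = b_i·n_i / q:
  layer 1 (weathered basalt): t_1 = 9.46 × 0.10 / 0.1416 = 6.681 d
  layer 2 (medium sand): t_2 = 12.4 × 0.21 / 0.1416 = 18.39 d
  layer 3 (fractured sandstone): t_3 = 9.52 × 0.13 / 0.1416 = 8.741 d
  layer 4 (fine sand): t_4 = 10.9 × 0.19 / 0.1416 = 14.63 d
Total t = Σ t_i = 48.44 days.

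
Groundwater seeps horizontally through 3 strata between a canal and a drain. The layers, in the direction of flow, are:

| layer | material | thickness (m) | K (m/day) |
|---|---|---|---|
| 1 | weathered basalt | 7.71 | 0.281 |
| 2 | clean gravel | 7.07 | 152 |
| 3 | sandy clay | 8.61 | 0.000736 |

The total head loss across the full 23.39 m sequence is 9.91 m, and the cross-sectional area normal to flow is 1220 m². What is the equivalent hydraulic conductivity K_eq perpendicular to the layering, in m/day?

0.00199

Flow is perpendicular to layering, so the layers act in series and the equivalent K is the thickness-weighted harmonic mean.
Total thickness L = 7.71 + 7.07 + 8.61 = 23.39 m.
Σ(b_i/K_i) = 7.71/0.281 + 7.07/152 + 8.61/0.000736 = 11726 d.
K_eq = L / Σ(b_i/K_i) = 23.39 / 11726 = 0.001995 m/day.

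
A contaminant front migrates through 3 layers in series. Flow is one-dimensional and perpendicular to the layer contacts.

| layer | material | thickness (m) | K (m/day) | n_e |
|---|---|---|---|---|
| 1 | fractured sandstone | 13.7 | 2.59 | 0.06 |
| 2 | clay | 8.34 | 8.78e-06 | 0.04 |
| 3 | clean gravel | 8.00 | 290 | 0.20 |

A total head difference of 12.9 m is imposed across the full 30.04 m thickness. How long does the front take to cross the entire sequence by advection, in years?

556

With flow normal to the layers, continuity requires the same specific discharge q through every layer.
Σ(b_i/K_i) = 13.7/2.59 + 8.34/8.78e-06 + 8.00/290 = 9.499e+05 d.
q = Δh / Σ(b_i/K_i) = 12.9 / 9.499e+05 = 1.358e-05 m/day.
In each layer the seepage velocity is v_i = q/n_i, so the layer transit time is t_i = b_i·n_i / q:
  layer 1 (fractured sandstone): t_1 = 13.7 × 0.06 / 1.358e-05 = 60528 d
  layer 2 (clay): t_2 = 8.34 × 0.04 / 1.358e-05 = 24565 d
  layer 3 (clean gravel): t_3 = 8.00 × 0.20 / 1.358e-05 = 1.178e+05 d
Total t = Σ t_i = 2.029e+05 days = 555.5 years.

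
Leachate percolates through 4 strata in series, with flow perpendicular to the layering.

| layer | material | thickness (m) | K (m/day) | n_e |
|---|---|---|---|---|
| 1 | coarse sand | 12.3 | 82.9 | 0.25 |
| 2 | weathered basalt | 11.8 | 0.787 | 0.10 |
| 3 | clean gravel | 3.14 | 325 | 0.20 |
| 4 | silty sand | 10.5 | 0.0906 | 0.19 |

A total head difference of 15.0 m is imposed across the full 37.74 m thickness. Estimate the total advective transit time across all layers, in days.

60.1

With flow normal to the layers, continuity requires the same specific discharge q through every layer.
Σ(b_i/K_i) = 12.3/82.9 + 11.8/0.787 + 3.14/325 + 10.5/0.0906 = 131.0 d.
q = Δh / Σ(b_i/K_i) = 15.0 / 131.0 = 0.1145 m/day.
In each layer the seepage velocity is v_i = q/n_i, so the layer transit time is t_i = b_i·n_i / q:
  layer 1 (coarse sand): t_1 = 12.3 × 0.25 / 0.1145 = 26.86 d
  layer 2 (weathered basalt): t_2 = 11.8 × 0.10 / 0.1145 = 10.31 d
  layer 3 (clean gravel): t_3 = 3.14 × 0.20 / 0.1145 = 5.486 d
  layer 4 (silty sand): t_4 = 10.5 × 0.19 / 0.1145 = 17.43 d
Total t = Σ t_i = 60.09 days.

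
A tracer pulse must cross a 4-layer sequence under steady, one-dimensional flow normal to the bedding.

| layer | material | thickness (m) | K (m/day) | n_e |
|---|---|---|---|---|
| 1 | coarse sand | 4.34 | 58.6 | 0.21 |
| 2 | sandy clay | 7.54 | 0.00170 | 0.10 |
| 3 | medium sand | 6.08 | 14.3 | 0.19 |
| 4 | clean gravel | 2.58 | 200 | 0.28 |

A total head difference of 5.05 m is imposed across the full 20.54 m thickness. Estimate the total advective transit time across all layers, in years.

With flow normal to the layers, continuity requires the same specific discharge q through every layer.
Σ(b_i/K_i) = 4.34/58.6 + 7.54/0.00170 + 6.08/14.3 + 2.58/200 = 4436 d.
q = Δh / Σ(b_i/K_i) = 5.05 / 4436 = 0.001138 m/day.
In each layer the seepage velocity is v_i = q/n_i, so the layer transit time is t_i = b_i·n_i / q:
  layer 1 (coarse sand): t_1 = 4.34 × 0.21 / 0.001138 = 800.6 d
  layer 2 (sandy clay): t_2 = 7.54 × 0.10 / 0.001138 = 662.3 d
  layer 3 (medium sand): t_3 = 6.08 × 0.19 / 0.001138 = 1015 d
  layer 4 (clean gravel): t_4 = 2.58 × 0.28 / 0.001138 = 634.5 d
Total t = Σ t_i = 3112 days = 8.520 years.

8.52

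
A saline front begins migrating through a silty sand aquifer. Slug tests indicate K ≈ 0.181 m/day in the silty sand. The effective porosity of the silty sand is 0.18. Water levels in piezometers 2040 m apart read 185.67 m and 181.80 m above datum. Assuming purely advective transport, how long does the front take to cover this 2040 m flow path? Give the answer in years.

2930

Hydraulic gradient i = (185.67 − 181.80) / 2040 = 3.87 / 2040 = 0.001897.
Darcy flux q = K · i = 0.1810 × 0.001897 = 0.0003434 m/day.
Seepage velocity v = q / n_e = 0.0003434 / 0.18 = 0.001908 m/day.
Travel time t = L / v = 2040 / 0.001908 = 1.069e+06 days = 2928 years.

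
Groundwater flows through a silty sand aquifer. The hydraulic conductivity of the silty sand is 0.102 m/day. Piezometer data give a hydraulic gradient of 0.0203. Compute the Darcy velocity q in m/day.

0.00207

Hydraulic gradient i = 0.0203.
Specific discharge q = K · i = 0.1020 × 0.02030 = 0.002071 m/day.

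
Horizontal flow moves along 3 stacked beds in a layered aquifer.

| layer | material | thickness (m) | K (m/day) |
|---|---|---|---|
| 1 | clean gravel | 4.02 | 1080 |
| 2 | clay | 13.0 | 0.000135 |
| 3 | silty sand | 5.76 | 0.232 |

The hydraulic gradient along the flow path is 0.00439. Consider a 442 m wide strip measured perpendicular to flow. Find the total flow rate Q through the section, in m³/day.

Flow is parallel to layering, so each bed carries its own Darcy discharge and the transmissivities add.
Σ(K_i·b_i) = 1080×4.02 + 0.000135×13.0 + 0.232×5.76 = 4343 m²/day.
Hydraulic gradient i = 0.00439.
Q = Σ(K_i·b_i) · W · i = 4343 × 442 × 0.004390 = 8427 m³/day.

8430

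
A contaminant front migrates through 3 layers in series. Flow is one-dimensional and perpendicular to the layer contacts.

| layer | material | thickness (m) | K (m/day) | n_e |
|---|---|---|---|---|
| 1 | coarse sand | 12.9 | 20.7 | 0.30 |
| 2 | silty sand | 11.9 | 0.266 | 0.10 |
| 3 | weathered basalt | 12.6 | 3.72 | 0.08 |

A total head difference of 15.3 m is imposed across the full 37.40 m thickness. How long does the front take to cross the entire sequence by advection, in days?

With flow normal to the layers, continuity requires the same specific discharge q through every layer.
Σ(b_i/K_i) = 12.9/20.7 + 11.9/0.266 + 12.6/3.72 = 48.75 d.
q = Δh / Σ(b_i/K_i) = 15.3 / 48.75 = 0.3139 m/day.
In each layer the seepage velocity is v_i = q/n_i, so the layer transit time is t_i = b_i·n_i / q:
  layer 1 (coarse sand): t_1 = 12.9 × 0.30 / 0.3139 = 12.33 d
  layer 2 (silty sand): t_2 = 11.9 × 0.10 / 0.3139 = 3.791 d
  layer 3 (weathered basalt): t_3 = 12.6 × 0.08 / 0.3139 = 3.212 d
Total t = Σ t_i = 19.33 days.

19.3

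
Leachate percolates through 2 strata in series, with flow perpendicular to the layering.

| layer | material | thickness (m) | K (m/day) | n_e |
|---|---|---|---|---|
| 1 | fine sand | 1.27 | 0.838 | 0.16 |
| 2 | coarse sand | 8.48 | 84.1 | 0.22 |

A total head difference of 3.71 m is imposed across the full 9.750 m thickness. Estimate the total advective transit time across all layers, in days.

0.901

With flow normal to the layers, continuity requires the same specific discharge q through every layer.
Σ(b_i/K_i) = 1.27/0.838 + 8.48/84.1 = 1.616 d.
q = Δh / Σ(b_i/K_i) = 3.71 / 1.616 = 2.295 m/day.
In each layer the seepage velocity is v_i = q/n_i, so the layer transit time is t_i = b_i·n_i / q:
  layer 1 (fine sand): t_1 = 1.27 × 0.16 / 2.295 = 0.08853 d
  layer 2 (coarse sand): t_2 = 8.48 × 0.22 / 2.295 = 0.8128 d
Total t = Σ t_i = 0.9013 days.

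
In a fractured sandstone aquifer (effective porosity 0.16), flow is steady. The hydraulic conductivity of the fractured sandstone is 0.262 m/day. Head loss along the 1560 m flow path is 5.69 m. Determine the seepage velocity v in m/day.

0.00597

Hydraulic gradient i = Δh / L = 5.69 / 1560 = 0.003647.
Darcy flux q = K · i = 0.2620 × 0.003647 = 0.0009556 m/day.
Seepage velocity v = q / n_e = 0.0009556 / 0.16 = 0.005973 m/day.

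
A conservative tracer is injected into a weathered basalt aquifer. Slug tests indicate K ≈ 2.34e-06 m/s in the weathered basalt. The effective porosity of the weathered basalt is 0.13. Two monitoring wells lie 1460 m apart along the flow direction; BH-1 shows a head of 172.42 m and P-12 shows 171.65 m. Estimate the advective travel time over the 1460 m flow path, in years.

4870

Convert K: 2.34e-06 m/s × 86400 = 0.2022 m/day.
Hydraulic gradient i = (172.42 − 171.65) / 1460 = 0.77 / 1460 = 0.0005274.
Darcy flux q = K · i = 0.2022 × 0.0005274 = 0.0001066 m/day.
Seepage velocity v = q / n_e = 0.0001066 / 0.13 = 0.0008202 m/day.
Travel time t = L / v = 1460 / 0.0008202 = 1.780e+06 days = 4873 years.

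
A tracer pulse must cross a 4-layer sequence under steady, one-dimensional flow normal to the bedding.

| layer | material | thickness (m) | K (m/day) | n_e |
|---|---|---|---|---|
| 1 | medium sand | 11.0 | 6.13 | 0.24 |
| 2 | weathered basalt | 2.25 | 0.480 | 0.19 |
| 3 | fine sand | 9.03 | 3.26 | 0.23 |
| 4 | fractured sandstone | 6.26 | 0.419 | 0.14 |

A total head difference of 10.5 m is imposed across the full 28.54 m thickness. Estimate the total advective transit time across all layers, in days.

With flow normal to the layers, continuity requires the same specific discharge q through every layer.
Σ(b_i/K_i) = 11.0/6.13 + 2.25/0.480 + 9.03/3.26 + 6.26/0.419 = 24.19 d.
q = Δh / Σ(b_i/K_i) = 10.5 / 24.19 = 0.4340 m/day.
In each layer the seepage velocity is v_i = q/n_i, so the layer transit time is t_i = b_i·n_i / q:
  layer 1 (medium sand): t_1 = 11.0 × 0.24 / 0.4340 = 6.083 d
  layer 2 (weathered basalt): t_2 = 2.25 × 0.19 / 0.4340 = 0.9850 d
  layer 3 (fine sand): t_3 = 9.03 × 0.23 / 0.4340 = 4.785 d
  layer 4 (fractured sandstone): t_4 = 6.26 × 0.14 / 0.4340 = 2.019 d
Total t = Σ t_i = 13.87 days.

13.9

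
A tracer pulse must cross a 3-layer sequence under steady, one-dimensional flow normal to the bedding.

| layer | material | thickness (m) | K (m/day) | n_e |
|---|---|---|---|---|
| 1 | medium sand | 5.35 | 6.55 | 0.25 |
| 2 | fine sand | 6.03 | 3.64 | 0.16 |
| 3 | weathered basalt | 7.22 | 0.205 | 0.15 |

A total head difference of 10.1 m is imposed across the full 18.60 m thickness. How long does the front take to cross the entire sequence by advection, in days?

With flow normal to the layers, continuity requires the same specific discharge q through every layer.
Σ(b_i/K_i) = 5.35/6.55 + 6.03/3.64 + 7.22/0.205 = 37.69 d.
q = Δh / Σ(b_i/K_i) = 10.1 / 37.69 = 0.2680 m/day.
In each layer the seepage velocity is v_i = q/n_i, so the layer transit time is t_i = b_i·n_i / q:
  layer 1 (medium sand): t_1 = 5.35 × 0.25 / 0.2680 = 4.992 d
  layer 2 (fine sand): t_2 = 6.03 × 0.16 / 0.2680 = 3.601 d
  layer 3 (weathered basalt): t_3 = 7.22 × 0.15 / 0.2680 = 4.042 d
Total t = Σ t_i = 12.63 days.

12.6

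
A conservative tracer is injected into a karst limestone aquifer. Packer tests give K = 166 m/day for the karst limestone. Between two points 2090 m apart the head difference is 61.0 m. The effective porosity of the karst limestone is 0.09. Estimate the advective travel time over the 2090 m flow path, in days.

Hydraulic gradient i = Δh / L = 61.0 / 2090 = 0.02919.
Darcy flux q = K · i = 166.0 × 0.02919 = 4.845 m/day.
Seepage velocity v = q / n_e = 4.845 / 0.09 = 53.83 m/day.
Travel time t = L / v = 2090 / 53.83 = 38.82 days.

38.8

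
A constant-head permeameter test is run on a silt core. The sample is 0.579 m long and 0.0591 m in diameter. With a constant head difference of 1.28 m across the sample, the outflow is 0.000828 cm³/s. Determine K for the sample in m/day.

0.0118

Cross-sectional area A = π·(d/2)² = π × (0.0591/2)² = 0.002743 m².
Convert discharge: 0.000828 cm³/s = 8.280e-10 m³/s.
Darcy's law rearranged: K = Q·L / (A·Δh) = 8.280e-10 × 0.579 / (0.002743 × 1.28) = 1.365e-07 m/s = 0.01180 m/day.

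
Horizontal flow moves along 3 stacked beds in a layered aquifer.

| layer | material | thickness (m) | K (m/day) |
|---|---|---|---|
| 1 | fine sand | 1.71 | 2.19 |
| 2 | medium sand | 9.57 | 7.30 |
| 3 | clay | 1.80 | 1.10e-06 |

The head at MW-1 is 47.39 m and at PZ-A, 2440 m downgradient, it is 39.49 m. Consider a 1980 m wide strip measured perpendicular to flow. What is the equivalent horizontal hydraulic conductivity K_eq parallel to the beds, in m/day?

Flow is parallel to layering, so each bed carries its own Darcy discharge and the transmissivities add.
Σ(K_i·b_i) = 2.19×1.71 + 7.30×9.57 + 1.10e-06×1.80 = 73.61 m²/day.
Total thickness b = 13.08 m, so K_eq = Σ(K_i·b_i)/b = 5.627 m/day.

5.63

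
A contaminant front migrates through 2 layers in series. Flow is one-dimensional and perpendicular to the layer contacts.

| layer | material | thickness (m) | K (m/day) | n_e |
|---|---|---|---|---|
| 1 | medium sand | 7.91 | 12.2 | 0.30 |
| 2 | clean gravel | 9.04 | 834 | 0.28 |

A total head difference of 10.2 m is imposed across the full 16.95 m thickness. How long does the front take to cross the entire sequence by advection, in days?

With flow normal to the layers, continuity requires the same specific discharge q through every layer.
Σ(b_i/K_i) = 7.91/12.2 + 9.04/834 = 0.6592 d.
q = Δh / Σ(b_i/K_i) = 10.2 / 0.6592 = 15.47 m/day.
In each layer the seepage velocity is v_i = q/n_i, so the layer transit time is t_i = b_i·n_i / q:
  layer 1 (medium sand): t_1 = 7.91 × 0.30 / 15.47 = 0.1534 d
  layer 2 (clean gravel): t_2 = 9.04 × 0.28 / 15.47 = 0.1636 d
Total t = Σ t_i = 0.3169 days.

0.317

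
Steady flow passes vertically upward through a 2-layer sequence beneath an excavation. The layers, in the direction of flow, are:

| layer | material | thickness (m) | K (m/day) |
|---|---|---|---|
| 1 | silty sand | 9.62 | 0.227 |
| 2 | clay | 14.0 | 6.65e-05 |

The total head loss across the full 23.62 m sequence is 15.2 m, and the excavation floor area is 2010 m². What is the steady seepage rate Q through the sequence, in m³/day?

Flow is perpendicular to layering, so the layers act in series and the equivalent K is the thickness-weighted harmonic mean.
Total thickness L = 9.62 + 14.0 = 23.62 m.
Σ(b_i/K_i) = 9.62/0.227 + 14.0/6.65e-05 = 2.106e+05 d.
K_eq = L / Σ(b_i/K_i) = 23.62 / 2.106e+05 = 0.0001122 m/day.
Q = K_eq · A · (Δh/L) = 0.0001122 × 2010 × (15.2/23.62) = 0.1451 m³/day.

0.145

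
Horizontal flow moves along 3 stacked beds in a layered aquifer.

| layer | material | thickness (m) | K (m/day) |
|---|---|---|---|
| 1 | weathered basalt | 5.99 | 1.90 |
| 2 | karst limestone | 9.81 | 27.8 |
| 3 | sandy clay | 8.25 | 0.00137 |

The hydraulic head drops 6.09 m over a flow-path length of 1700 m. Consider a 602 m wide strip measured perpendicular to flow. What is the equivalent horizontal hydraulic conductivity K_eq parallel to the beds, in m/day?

Flow is parallel to layering, so each bed carries its own Darcy discharge and the transmissivities add.
Σ(K_i·b_i) = 1.90×5.99 + 27.8×9.81 + 0.00137×8.25 = 284.1 m²/day.
Total thickness b = 24.05 m, so K_eq = Σ(K_i·b_i)/b = 11.81 m/day.

11.8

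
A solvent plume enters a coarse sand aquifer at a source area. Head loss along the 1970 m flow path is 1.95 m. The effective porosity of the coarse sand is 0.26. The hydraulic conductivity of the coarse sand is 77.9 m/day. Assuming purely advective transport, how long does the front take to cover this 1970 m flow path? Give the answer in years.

18.2

Hydraulic gradient i = Δh / L = 1.95 / 1970 = 0.0009898.
Darcy flux q = K · i = 77.90 × 0.0009898 = 0.07711 m/day.
Seepage velocity v = q / n_e = 0.07711 / 0.26 = 0.2966 m/day.
Travel time t = L / v = 1970 / 0.2966 = 6643 days = 18.19 years.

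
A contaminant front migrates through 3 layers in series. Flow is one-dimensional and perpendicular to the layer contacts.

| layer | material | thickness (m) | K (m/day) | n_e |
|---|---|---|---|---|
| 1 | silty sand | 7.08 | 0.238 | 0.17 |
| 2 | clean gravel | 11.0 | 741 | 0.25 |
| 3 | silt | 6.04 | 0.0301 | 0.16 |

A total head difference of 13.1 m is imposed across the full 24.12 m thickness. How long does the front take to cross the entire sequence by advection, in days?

With flow normal to the layers, continuity requires the same specific discharge q through every layer.
Σ(b_i/K_i) = 7.08/0.238 + 11.0/741 + 6.04/0.0301 = 230.4 d.
q = Δh / Σ(b_i/K_i) = 13.1 / 230.4 = 0.05685 m/day.
In each layer the seepage velocity is v_i = q/n_i, so the layer transit time is t_i = b_i·n_i / q:
  layer 1 (silty sand): t_1 = 7.08 × 0.17 / 0.05685 = 21.17 d
  layer 2 (clean gravel): t_2 = 11.0 × 0.25 / 0.05685 = 48.37 d
  layer 3 (silt): t_3 = 6.04 × 0.16 / 0.05685 = 17.00 d
Total t = Σ t_i = 86.54 days.

86.5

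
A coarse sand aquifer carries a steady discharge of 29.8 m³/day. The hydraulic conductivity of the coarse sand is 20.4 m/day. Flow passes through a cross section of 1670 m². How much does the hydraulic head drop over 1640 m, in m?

1.43

From Q = K·A·i, i = Q / (K·A) = 29.8 / (20.40 × 1670) = 0.0008747.
Head loss Δh = i · L = 0.0008747 × 1640 = 1.435 m.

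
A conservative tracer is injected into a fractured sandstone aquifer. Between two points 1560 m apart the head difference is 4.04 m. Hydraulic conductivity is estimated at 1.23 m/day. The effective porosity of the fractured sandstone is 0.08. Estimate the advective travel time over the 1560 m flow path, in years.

Hydraulic gradient i = Δh / L = 4.04 / 1560 = 0.002590.
Darcy flux q = K · i = 1.230 × 0.002590 = 0.003185 m/day.
Seepage velocity v = q / n_e = 0.003185 / 0.08 = 0.03982 m/day.
Travel time t = L / v = 1560 / 0.03982 = 39179 days = 107.3 years.

107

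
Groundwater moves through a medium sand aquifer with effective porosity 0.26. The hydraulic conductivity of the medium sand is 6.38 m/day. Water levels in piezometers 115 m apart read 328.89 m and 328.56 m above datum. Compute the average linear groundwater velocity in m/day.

0.0704

Hydraulic gradient i = (328.89 − 328.56) / 115 = 0.33 / 115 = 0.002870.
Darcy flux q = K · i = 6.380 × 0.002870 = 0.01831 m/day.
Seepage velocity v = q / n_e = 0.01831 / 0.26 = 0.07041 m/day.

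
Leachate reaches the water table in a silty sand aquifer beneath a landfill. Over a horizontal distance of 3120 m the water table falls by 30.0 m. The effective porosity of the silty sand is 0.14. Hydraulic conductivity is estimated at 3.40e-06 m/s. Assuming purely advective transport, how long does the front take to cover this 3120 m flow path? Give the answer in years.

Convert K: 3.40e-06 m/s × 86400 = 0.2938 m/day.
Hydraulic gradient i = Δh / L = 30.0 / 3120 = 0.009615.
Darcy flux q = K · i = 0.2938 × 0.009615 = 0.002825 m/day.
Seepage velocity v = q / n_e = 0.002825 / 0.14 = 0.02018 m/day.
Travel time t = L / v = 3120 / 0.02018 = 1.546e+05 days = 423.4 years.

423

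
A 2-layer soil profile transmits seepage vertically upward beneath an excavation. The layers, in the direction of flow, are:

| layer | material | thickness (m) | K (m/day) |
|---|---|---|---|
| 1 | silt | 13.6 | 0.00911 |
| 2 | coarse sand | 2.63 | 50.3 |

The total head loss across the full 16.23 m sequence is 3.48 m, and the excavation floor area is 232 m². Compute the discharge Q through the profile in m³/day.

0.541

Flow is perpendicular to layering, so the layers act in series and the equivalent K is the thickness-weighted harmonic mean.
Total thickness L = 13.6 + 2.63 = 16.23 m.
Σ(b_i/K_i) = 13.6/0.00911 + 2.63/50.3 = 1493 d.
K_eq = L / Σ(b_i/K_i) = 16.23 / 1493 = 0.01087 m/day.
Q = K_eq · A · (Δh/L) = 0.01087 × 232 × (3.48/16.23) = 0.5408 m³/day.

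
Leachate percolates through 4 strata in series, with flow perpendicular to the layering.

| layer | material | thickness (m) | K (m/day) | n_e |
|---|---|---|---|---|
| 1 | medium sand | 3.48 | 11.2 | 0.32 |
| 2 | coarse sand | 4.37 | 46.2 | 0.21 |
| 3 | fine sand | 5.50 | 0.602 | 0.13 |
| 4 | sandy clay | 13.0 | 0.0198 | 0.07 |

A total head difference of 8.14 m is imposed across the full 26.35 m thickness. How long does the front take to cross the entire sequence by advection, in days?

299

With flow normal to the layers, continuity requires the same specific discharge q through every layer.
Σ(b_i/K_i) = 3.48/11.2 + 4.37/46.2 + 5.50/0.602 + 13.0/0.0198 = 666.1 d.
q = Δh / Σ(b_i/K_i) = 8.14 / 666.1 = 0.01222 m/day.
In each layer the seepage velocity is v_i = q/n_i, so the layer transit time is t_i = b_i·n_i / q:
  layer 1 (medium sand): t_1 = 3.48 × 0.32 / 0.01222 = 91.13 d
  layer 2 (coarse sand): t_2 = 4.37 × 0.21 / 0.01222 = 75.10 d
  layer 3 (fine sand): t_3 = 5.50 × 0.13 / 0.01222 = 58.51 d
  layer 4 (sandy clay): t_4 = 13.0 × 0.07 / 0.01222 = 74.47 d
Total t = Σ t_i = 299.2 days.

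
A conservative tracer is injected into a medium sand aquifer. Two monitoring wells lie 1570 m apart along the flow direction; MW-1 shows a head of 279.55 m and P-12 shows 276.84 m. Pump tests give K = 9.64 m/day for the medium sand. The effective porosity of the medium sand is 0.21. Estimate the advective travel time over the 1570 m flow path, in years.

54.2

Hydraulic gradient i = (279.55 − 276.84) / 1570 = 2.71 / 1570 = 0.001726.
Darcy flux q = K · i = 9.640 × 0.001726 = 0.01664 m/day.
Seepage velocity v = q / n_e = 0.01664 / 0.21 = 0.07924 m/day.
Travel time t = L / v = 1570 / 0.07924 = 19814 days = 54.25 years.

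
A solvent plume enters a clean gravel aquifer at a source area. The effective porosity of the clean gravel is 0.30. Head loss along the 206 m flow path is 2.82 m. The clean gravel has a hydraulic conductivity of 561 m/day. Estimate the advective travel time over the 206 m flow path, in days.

Hydraulic gradient i = Δh / L = 2.82 / 206 = 0.01369.
Darcy flux q = K · i = 561.0 × 0.01369 = 7.680 m/day.
Seepage velocity v = q / n_e = 7.680 / 0.30 = 25.60 m/day.
Travel time t = L / v = 206 / 25.60 = 8.047 days.

8.05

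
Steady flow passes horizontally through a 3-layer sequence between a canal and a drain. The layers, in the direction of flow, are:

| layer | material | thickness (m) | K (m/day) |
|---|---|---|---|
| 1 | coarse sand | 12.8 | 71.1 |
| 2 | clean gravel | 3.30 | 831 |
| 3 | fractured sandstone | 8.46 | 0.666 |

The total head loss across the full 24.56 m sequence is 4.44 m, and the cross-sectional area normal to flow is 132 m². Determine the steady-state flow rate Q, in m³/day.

Flow is perpendicular to layering, so the layers act in series and the equivalent K is the thickness-weighted harmonic mean.
Total thickness L = 12.8 + 3.30 + 8.46 = 24.56 m.
Σ(b_i/K_i) = 12.8/71.1 + 3.30/831 + 8.46/0.666 = 12.89 d.
K_eq = L / Σ(b_i/K_i) = 24.56 / 12.89 = 1.906 m/day.
Q = K_eq · A · (Δh/L) = 1.906 × 132 × (4.44/24.56) = 45.48 m³/day.

45.5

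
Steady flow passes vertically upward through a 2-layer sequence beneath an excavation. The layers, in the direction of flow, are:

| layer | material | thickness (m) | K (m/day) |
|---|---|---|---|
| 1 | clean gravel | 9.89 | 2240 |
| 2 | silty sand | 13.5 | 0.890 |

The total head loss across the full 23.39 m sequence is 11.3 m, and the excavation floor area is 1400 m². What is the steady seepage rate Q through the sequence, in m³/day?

Flow is perpendicular to layering, so the layers act in series and the equivalent K is the thickness-weighted harmonic mean.
Total thickness L = 9.89 + 13.5 = 23.39 m.
Σ(b_i/K_i) = 9.89/2240 + 13.5/0.890 = 15.17 d.
K_eq = L / Σ(b_i/K_i) = 23.39 / 15.17 = 1.542 m/day.
Q = K_eq · A · (Δh/L) = 1.542 × 1400 × (11.3/23.39) = 1043 m³/day.

1040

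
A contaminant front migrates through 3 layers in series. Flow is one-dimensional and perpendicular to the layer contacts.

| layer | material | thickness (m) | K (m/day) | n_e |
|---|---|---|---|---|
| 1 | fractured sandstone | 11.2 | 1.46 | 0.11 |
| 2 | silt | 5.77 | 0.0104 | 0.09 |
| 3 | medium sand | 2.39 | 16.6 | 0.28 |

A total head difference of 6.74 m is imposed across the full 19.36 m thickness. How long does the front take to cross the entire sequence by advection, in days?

With flow normal to the layers, continuity requires the same specific discharge q through every layer.
Σ(b_i/K_i) = 11.2/1.46 + 5.77/0.0104 + 2.39/16.6 = 562.6 d.
q = Δh / Σ(b_i/K_i) = 6.74 / 562.6 = 0.01198 m/day.
In each layer the seepage velocity is v_i = q/n_i, so the layer transit time is t_i = b_i·n_i / q:
  layer 1 (fractured sandstone): t_1 = 11.2 × 0.11 / 0.01198 = 102.8 d
  layer 2 (silt): t_2 = 5.77 × 0.09 / 0.01198 = 43.35 d
  layer 3 (medium sand): t_3 = 2.39 × 0.28 / 0.01198 = 55.86 d
Total t = Σ t_i = 202.1 days.

202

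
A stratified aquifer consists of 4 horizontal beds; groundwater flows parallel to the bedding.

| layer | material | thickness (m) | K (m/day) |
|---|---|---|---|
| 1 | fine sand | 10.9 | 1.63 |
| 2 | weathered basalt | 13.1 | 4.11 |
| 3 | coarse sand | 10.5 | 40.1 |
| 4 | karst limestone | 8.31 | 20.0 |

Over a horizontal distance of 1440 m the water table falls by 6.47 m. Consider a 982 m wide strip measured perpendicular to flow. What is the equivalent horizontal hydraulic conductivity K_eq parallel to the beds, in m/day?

15.4

Flow is parallel to layering, so each bed carries its own Darcy discharge and the transmissivities add.
Σ(K_i·b_i) = 1.63×10.9 + 4.11×13.1 + 40.1×10.5 + 20.0×8.31 = 658.9 m²/day.
Total thickness b = 42.81 m, so K_eq = Σ(K_i·b_i)/b = 15.39 m/day.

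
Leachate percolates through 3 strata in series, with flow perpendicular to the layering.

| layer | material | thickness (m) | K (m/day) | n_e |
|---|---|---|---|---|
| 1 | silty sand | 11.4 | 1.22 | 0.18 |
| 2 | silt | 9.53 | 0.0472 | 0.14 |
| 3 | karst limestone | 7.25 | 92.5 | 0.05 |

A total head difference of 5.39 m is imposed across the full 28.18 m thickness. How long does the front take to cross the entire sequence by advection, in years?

With flow normal to the layers, continuity requires the same specific discharge q through every layer.
Σ(b_i/K_i) = 11.4/1.22 + 9.53/0.0472 + 7.25/92.5 = 211.3 d.
q = Δh / Σ(b_i/K_i) = 5.39 / 211.3 = 0.02551 m/day.
In each layer the seepage velocity is v_i = q/n_i, so the layer transit time is t_i = b_i·n_i / q:
  layer 1 (silty sand): t_1 = 11.4 × 0.18 / 0.02551 = 80.45 d
  layer 2 (silt): t_2 = 9.53 × 0.14 / 0.02551 = 52.31 d
  layer 3 (karst limestone): t_3 = 7.25 × 0.05 / 0.02551 = 14.21 d
Total t = Σ t_i = 147.0 days = 0.4024 years.

0.402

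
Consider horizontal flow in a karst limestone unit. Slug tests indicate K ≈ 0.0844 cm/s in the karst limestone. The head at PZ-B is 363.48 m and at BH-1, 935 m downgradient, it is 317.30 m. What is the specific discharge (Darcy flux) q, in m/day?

Convert K: 0.0844 cm/s × 864 = 72.92 m/day.
Hydraulic gradient i = (363.48 − 317.30) / 935 = 46.18 / 935 = 0.04939.
Specific discharge q = K · i = 72.92 × 0.04939 = 3.602 m/day.

3.60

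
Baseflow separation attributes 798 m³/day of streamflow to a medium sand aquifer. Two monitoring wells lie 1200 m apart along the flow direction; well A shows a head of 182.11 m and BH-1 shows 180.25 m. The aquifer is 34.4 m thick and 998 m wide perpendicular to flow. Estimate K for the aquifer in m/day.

Cross-sectional area A = 998 × 34.4 = 34331 m².
Hydraulic gradient i = (182.11 − 180.25) / 1200 = 1.86 / 1200 = 0.001550.
From Q = K·A·i, K = Q / (A·i) = 798 / (34331 × 0.001550) = 15.00 m/day.

15.0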